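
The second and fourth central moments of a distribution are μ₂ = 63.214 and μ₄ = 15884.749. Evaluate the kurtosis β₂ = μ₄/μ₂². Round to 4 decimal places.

3.9752

μ₂² = 63.214² = 3996.00980
μ₄/μ₂² = 15884.749 / 3996.00980 = 3.97515
β₂ ≈ 3.9752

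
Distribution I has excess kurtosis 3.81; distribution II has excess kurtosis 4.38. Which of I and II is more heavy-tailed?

Higher excess kurtosis ⇒ heavier tails relative to the normal distribution.
3.81 vs 4.38: the larger is 4.38, so II has heavier tails.

II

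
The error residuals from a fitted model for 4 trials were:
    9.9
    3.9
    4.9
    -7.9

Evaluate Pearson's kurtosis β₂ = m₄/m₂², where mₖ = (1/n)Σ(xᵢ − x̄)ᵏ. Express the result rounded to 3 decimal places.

x̄ = 2.7000
Σ(xᵢ − x̄)² = 170.4800 ⇒ m₂ = 42.62000
Σ(xᵢ − x̄)⁴ = 15337.6544 ⇒ m₄ = 3834.41360
m₂² = 1816.46440
β₂ = m₄/m₂² = 3834.41360 / 1816.46440 ≈ 2.111

2.111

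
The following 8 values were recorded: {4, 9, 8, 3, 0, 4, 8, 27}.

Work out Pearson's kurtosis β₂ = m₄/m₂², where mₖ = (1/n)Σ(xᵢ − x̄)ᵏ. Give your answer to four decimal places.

x̄ = 7.8750
Σ(xᵢ − x̄)² = 482.8750 ⇒ m₂ = 60.35938
Σ(xᵢ − x̄)⁴ = 138647.7754 ⇒ m₄ = 17330.97192
m₂² = 3643.25415
β₂ = m₄/m₂² = 17330.97192 / 3643.25415 ≈ 4.7570

4.7570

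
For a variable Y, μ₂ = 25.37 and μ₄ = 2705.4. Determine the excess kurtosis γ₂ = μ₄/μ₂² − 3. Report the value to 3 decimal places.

1.203

μ₂² = 25.37² = 643.63690
μ₄/μ₂² = 2705.4 / 643.63690 = 4.20330
γ₂ = 4.20330 − 3 ≈ 1.203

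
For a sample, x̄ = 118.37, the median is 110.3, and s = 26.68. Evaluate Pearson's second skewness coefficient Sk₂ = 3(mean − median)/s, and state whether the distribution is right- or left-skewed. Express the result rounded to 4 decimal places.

Sk₂ = 3(118.37 − 110.3) / 26.68 = 3 × 8.0700 / 26.68
    = 24.2100 / 26.68 ≈ 0.9074
Sk₂ > 0 ⇒ mean > median ⇒ right-skewed (positive skew).

0.9074, right-skewed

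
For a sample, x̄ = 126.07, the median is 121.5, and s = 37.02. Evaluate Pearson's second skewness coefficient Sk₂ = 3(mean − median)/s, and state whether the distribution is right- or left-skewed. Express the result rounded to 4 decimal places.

Sk₂ = 3(126.07 − 121.5) / 37.02 = 3 × 4.5700 / 37.02
    = 13.7100 / 37.02 ≈ 0.3703
Sk₂ > 0 ⇒ mean > median ⇒ right-skewed (positive skew).

0.3703, right-skewed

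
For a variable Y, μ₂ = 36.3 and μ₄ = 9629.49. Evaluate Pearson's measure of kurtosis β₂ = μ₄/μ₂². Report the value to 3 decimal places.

7.308

μ₂² = 36.3² = 1317.69000
μ₄/μ₂² = 9629.49 / 1317.69000 = 7.30786
β₂ ≈ 7.308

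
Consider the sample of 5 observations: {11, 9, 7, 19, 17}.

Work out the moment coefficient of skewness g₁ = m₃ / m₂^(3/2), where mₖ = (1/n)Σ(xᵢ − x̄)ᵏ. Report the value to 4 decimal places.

x̄ = (11 + 9 + 7 + 19 + 17) / 5 = 12.6000
deviations (xᵢ − x̄): -1.6000, -3.6000, -5.6000, 6.4000, 4.4000
Σ(xᵢ − x̄)² = 107.2000 ⇒ m₂ = 107.2000/5 = 21.44000
Σ(xᵢ − x̄)³ = 120.9600 ⇒ m₃ = 120.9600/5 = 24.19200
m₂^(3/2) = 21.44000^(1.5) = 99.27438
g₁ = m₃ / m₂^(3/2) = 24.19200 / 99.27438 ≈ 0.2437

0.2437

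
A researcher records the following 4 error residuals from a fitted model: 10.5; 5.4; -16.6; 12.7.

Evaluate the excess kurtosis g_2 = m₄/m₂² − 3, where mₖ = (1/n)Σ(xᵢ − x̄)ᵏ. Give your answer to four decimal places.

-0.8124

x̄ = 3.0000
Σ(xᵢ − x̄)² = 540.2600 ⇒ m₂ = 135.06500
Σ(xᵢ − x̄)⁴ = 159629.0738 ⇒ m₄ = 39907.26845
m₂² = 18242.55423
g_2 = m₄/m₂² − 3 = 2.18759 − 3 ≈ -0.8124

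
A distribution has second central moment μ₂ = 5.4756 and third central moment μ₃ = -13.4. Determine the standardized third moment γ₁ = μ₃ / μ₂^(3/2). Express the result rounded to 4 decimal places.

σ = √μ₂ = √5.4756 = 2.34000
σ³ = μ₂^(3/2) = 12.81290
γ₁ = μ₃/σ³ = -13.4 / 12.81290 ≈ -1.0458

-1.0458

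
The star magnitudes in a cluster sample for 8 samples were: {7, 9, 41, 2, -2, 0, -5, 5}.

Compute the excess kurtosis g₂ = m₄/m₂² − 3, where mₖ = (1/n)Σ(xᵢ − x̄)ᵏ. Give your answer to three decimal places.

x̄ = 7.1250
Σ(xᵢ − x̄)² = 1462.8750 ⇒ m₂ = 182.85938
Σ(xᵢ − x̄)⁴ = 1348638.6504 ⇒ m₄ = 168579.83130
m₂² = 33437.55103
g₂ = m₄/m₂² − 3 = 5.04163 − 3 ≈ 2.042

2.042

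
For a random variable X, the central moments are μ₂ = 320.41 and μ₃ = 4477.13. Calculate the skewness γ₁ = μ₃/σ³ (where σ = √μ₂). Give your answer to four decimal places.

0.7806

σ = √μ₂ = √320.41 = 17.90000
σ³ = μ₂^(3/2) = 5735.33900
γ₁ = μ₃/σ³ = 4477.13 / 5735.33900 ≈ 0.7806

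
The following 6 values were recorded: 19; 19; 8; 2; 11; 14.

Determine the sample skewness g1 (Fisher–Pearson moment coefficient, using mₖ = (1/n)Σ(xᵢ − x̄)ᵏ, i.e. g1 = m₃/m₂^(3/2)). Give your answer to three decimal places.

-0.364

x̄ = (19 + 19 + 8 + 2 + 11 + 14) / 6 = 12.1667
deviations (xᵢ − x̄): 6.8333, 6.8333, -4.1667, -10.1667, -1.1667, 1.8333
Σ(xᵢ − x̄)² = 218.8333 ⇒ m₂ = 218.8333/6 = 36.47222
Σ(xᵢ − x̄)³ = -480.4444 ⇒ m₃ = -480.4444/6 = -80.07407
m₂^(3/2) = 36.47222^(1.5) = 220.26391
g1 = m₃ / m₂^(3/2) = -80.07407 / 220.26391 ≈ -0.364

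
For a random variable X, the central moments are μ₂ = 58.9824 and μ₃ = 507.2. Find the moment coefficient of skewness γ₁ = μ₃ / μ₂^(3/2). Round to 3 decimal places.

σ = √μ₂ = √58.9824 = 7.68000
σ³ = μ₂^(3/2) = 452.98483
γ₁ = μ₃/σ³ = 507.2 / 452.98483 ≈ 1.120

1.120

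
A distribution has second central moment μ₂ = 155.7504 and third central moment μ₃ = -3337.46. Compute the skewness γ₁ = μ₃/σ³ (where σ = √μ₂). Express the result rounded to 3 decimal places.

σ = √μ₂ = √155.7504 = 12.48000
σ³ = μ₂^(3/2) = 1943.76499
γ₁ = μ₃/σ³ = -3337.46 / 1943.76499 ≈ -1.717

-1.717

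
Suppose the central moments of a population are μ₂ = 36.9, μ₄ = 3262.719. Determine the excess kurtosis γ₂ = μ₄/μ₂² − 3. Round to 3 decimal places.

-0.604

μ₂² = 36.9² = 1361.61000
μ₄/μ₂² = 3262.719 / 1361.61000 = 2.39622
γ₂ = 2.39622 − 3 ≈ -0.604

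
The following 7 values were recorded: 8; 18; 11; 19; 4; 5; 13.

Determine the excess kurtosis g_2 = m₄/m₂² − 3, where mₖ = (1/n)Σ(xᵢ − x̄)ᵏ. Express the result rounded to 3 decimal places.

-1.401

x̄ = 11.1429
Σ(xᵢ − x̄)² = 210.8571 ⇒ m₂ = 30.12245
Σ(xᵢ − x̄)⁴ = 10158.5423 ⇒ m₄ = 1451.22032
m₂² = 907.36193
g_2 = m₄/m₂² − 3 = 1.59938 − 3 ≈ -1.401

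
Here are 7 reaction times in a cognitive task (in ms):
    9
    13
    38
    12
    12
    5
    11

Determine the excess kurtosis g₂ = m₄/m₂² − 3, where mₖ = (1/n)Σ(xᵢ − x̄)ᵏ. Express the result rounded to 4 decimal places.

x̄ = 14.2857
Σ(xᵢ − x̄)² = 699.4286 ⇒ m₂ = 99.91837
Σ(xᵢ − x̄)⁴ = 324646.1458 ⇒ m₄ = 46378.02082
m₂² = 9983.68013
g₂ = m₄/m₂² − 3 = 4.64538 − 3 ≈ 1.6454

1.6454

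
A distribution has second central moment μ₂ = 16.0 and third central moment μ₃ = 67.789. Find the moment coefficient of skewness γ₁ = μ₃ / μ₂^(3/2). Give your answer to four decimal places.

σ = √μ₂ = √16.0 = 4.00000
σ³ = μ₂^(3/2) = 64.00000
γ₁ = μ₃/σ³ = 67.789 / 64.00000 ≈ 1.0592

1.0592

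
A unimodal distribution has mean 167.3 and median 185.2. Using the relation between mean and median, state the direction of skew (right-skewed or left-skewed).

left-skewed

mean − median = 167.3 − 185.2 = -17.9
mean < median ⇒ the longer tail is on the left ⇒ left-skewed (negatively skewed).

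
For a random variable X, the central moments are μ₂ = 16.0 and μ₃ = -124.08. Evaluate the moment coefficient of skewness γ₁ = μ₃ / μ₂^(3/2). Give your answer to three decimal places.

-1.939

σ = √μ₂ = √16.0 = 4.00000
σ³ = μ₂^(3/2) = 64.00000
γ₁ = μ₃/σ³ = -124.08 / 64.00000 ≈ -1.939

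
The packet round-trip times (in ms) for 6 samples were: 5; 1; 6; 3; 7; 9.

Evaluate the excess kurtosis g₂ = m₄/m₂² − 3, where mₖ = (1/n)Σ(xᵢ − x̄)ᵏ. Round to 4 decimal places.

-1.0167

x̄ = 5.1667
Σ(xᵢ − x̄)² = 40.8333 ⇒ m₂ = 6.80556
Σ(xᵢ − x̄)⁴ = 551.1528 ⇒ m₄ = 91.85880
m₂² = 46.31559
g₂ = m₄/m₂² − 3 = 1.98332 − 3 ≈ -1.0167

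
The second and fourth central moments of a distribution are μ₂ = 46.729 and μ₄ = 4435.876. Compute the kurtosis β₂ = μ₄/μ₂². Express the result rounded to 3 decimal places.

2.031

μ₂² = 46.729² = 2183.59944
μ₄/μ₂² = 4435.876 / 2183.59944 = 2.03145
β₂ ≈ 2.031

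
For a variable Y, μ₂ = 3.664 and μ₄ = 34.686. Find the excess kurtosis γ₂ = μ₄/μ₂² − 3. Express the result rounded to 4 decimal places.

μ₂² = 3.664² = 13.42490
μ₄/μ₂² = 34.686 / 13.42490 = 2.58371
γ₂ = 2.58371 − 3 ≈ -0.4163

-0.4163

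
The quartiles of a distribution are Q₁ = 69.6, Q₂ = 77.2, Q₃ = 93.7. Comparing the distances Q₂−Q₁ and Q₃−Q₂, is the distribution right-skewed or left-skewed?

Q₂ − Q₁ = 7.6;  Q₃ − Q₂ = 16.5
Q₃ − Q₂ > Q₂ − Q₁ ⇒ the upper half is more spread out ⇒ right-skewed.

right-skewed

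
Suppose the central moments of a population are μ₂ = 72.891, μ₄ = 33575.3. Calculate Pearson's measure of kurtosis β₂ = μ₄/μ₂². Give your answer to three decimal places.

6.319

μ₂² = 72.891² = 5313.09788
μ₄/μ₂² = 33575.3 / 5313.09788 = 6.31935
β₂ ≈ 6.319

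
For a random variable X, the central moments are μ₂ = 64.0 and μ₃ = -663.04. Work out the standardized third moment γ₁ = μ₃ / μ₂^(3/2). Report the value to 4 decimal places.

-1.2950

σ = √μ₂ = √64.0 = 8.00000
σ³ = μ₂^(3/2) = 512.00000
γ₁ = μ₃/σ³ = -663.04 / 512.00000 ≈ -1.2950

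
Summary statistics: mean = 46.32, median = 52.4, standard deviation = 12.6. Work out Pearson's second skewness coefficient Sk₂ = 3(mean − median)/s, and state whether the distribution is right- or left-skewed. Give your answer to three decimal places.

Sk₂ = 3(46.32 − 52.4) / 12.6 = 3 × -6.0800 / 12.6
    = -18.2400 / 12.6 ≈ -1.448
Sk₂ < 0 ⇒ mean < median ⇒ left-skewed (negative skew).

-1.448, left-skewed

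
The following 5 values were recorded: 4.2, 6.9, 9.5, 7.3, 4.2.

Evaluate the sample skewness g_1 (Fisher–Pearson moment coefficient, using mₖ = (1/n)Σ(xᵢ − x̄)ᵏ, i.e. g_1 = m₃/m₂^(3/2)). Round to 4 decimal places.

x̄ = (4.2 + 6.9 + 9.5 + 7.3 + 4.2) / 5 = 6.4200
deviations (xᵢ − x̄): -2.2200, 0.4800, 3.0800, 0.8800, -2.2200
Σ(xᵢ − x̄)² = 20.3480 ⇒ m₂ = 20.3480/5 = 4.06960
Σ(xᵢ − x̄)³ = 8.1281 ⇒ m₃ = 8.1281/5 = 1.62562
m₂^(3/2) = 4.06960^(1.5) = 8.20971
g_1 = m₃ / m₂^(3/2) = 1.62562 / 8.20971 ≈ 0.1980

0.1980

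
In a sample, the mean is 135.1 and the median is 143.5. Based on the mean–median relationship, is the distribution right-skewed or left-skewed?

left-skewed

mean − median = 135.1 − 143.5 = -8.4
mean < median ⇒ the longer tail is on the left ⇒ left-skewed (negatively skewed).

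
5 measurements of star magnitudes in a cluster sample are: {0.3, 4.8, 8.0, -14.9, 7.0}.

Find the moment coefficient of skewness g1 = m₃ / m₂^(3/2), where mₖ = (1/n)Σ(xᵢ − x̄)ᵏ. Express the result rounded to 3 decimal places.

x̄ = (0.3 + 4.8 + 8.0 - 14.9 + 7.0) / 5 = 1.0400
deviations (xᵢ − x̄): -0.7400, 3.7600, 6.9600, -15.9400, 5.9600
Σ(xᵢ − x̄)² = 352.7320 ⇒ m₂ = 352.7320/5 = 70.54640
Σ(xᵢ − x̄)³ = -3448.4782 ⇒ m₃ = -3448.4782/5 = -689.69563
m₂^(3/2) = 70.54640^(1.5) = 592.53265
g1 = m₃ / m₂^(3/2) = -689.69563 / 592.53265 ≈ -1.164

-1.164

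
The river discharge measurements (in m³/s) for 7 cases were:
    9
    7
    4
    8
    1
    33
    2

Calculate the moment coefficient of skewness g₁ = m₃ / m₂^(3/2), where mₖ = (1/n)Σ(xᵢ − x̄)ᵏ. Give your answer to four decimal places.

x̄ = (9 + 7 + 4 + 8 + 1 + 33 + 2) / 7 = 9.1429
deviations (xᵢ − x̄): -0.1429, -2.1429, -5.1429, -1.1429, -8.1429, 23.8571, -7.1429
Σ(xᵢ − x̄)² = 718.8571 ⇒ m₂ = 718.8571/7 = 102.69388
Σ(xᵢ − x̄)³ = 12526.8980 ⇒ m₃ = 12526.8980/7 = 1789.55685
m₂^(3/2) = 102.69388^(1.5) = 1040.67909
g₁ = m₃ / m₂^(3/2) = 1789.55685 / 1040.67909 ≈ 1.7196

1.7196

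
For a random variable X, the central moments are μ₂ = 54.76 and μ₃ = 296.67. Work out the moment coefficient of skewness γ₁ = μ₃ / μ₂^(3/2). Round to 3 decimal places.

σ = √μ₂ = √54.76 = 7.40000
σ³ = μ₂^(3/2) = 405.22400
γ₁ = μ₃/σ³ = 296.67 / 405.22400 ≈ 0.732

0.732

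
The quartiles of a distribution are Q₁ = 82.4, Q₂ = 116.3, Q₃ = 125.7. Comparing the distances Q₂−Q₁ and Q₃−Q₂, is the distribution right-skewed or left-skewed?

Q₂ − Q₁ = 33.9;  Q₃ − Q₂ = 9.4
Q₂ − Q₁ > Q₃ − Q₂ ⇒ the lower half is more spread out ⇒ left-skewed.

left-skewed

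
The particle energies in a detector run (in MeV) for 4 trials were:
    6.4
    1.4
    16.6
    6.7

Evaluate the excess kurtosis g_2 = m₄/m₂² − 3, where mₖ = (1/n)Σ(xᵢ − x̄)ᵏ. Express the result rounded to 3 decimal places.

-0.910

x̄ = 7.7750
Σ(xᵢ − x̄)² = 121.5675 ⇒ m₂ = 30.39188
Σ(xᵢ − x̄)⁴ = 7721.9621 ⇒ m₄ = 1930.49052
m₂² = 923.66607
g_2 = m₄/m₂² − 3 = 2.09003 − 3 ≈ -0.910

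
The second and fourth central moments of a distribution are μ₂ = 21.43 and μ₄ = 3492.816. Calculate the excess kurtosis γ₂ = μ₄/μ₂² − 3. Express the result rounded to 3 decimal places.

μ₂² = 21.43² = 459.24490
μ₄/μ₂² = 3492.816 / 459.24490 = 7.60556
γ₂ = 7.60556 − 3 ≈ 4.606

4.606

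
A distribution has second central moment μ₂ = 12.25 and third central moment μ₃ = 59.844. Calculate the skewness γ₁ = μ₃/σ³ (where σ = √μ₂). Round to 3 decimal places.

σ = √μ₂ = √12.25 = 3.50000
σ³ = μ₂^(3/2) = 42.87500
γ₁ = μ₃/σ³ = 59.844 / 42.87500 ≈ 1.396

1.396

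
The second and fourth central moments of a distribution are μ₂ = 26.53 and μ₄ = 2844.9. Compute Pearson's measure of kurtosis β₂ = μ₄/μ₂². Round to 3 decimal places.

μ₂² = 26.53² = 703.84090
μ₄/μ₂² = 2844.9 / 703.84090 = 4.04196
β₂ ≈ 4.042

4.042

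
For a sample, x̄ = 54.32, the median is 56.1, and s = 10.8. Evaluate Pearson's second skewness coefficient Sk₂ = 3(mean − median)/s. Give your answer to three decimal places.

Sk₂ = 3(54.32 − 56.1) / 10.8 = 3 × -1.7800 / 10.8
    = -5.3400 / 10.8 ≈ -0.494

-0.494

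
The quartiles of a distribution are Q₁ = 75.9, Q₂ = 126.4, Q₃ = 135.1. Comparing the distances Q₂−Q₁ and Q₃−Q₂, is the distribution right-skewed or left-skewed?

Q₂ − Q₁ = 50.5;  Q₃ − Q₂ = 8.7
Q₂ − Q₁ > Q₃ − Q₂ ⇒ the lower half is more spread out ⇒ left-skewed.

left-skewed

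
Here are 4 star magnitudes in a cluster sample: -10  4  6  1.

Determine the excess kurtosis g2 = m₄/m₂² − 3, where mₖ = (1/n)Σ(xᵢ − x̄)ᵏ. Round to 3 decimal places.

-0.886

x̄ = 0.2500
Σ(xᵢ − x̄)² = 152.7500 ⇒ m₂ = 38.18750
Σ(xᵢ − x̄)⁴ = 12329.3281 ⇒ m₄ = 3082.33203
m₂² = 1458.28516
g2 = m₄/m₂² − 3 = 2.11367 − 3 ≈ -0.886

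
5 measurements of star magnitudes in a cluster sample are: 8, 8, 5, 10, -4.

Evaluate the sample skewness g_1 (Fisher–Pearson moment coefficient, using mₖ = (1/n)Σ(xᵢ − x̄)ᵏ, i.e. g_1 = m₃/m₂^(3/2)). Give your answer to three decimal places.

x̄ = (8 + 8 + 5 + 10 - 4) / 5 = 5.4000
deviations (xᵢ − x̄): 2.6000, 2.6000, -0.4000, 4.6000, -9.4000
Σ(xᵢ − x̄)² = 123.2000 ⇒ m₂ = 123.2000/5 = 24.64000
Σ(xᵢ − x̄)³ = -698.1600 ⇒ m₃ = -698.1600/5 = -139.63200
m₂^(3/2) = 24.64000^(1.5) = 122.30974
g_1 = m₃ / m₂^(3/2) = -139.63200 / 122.30974 ≈ -1.142

-1.142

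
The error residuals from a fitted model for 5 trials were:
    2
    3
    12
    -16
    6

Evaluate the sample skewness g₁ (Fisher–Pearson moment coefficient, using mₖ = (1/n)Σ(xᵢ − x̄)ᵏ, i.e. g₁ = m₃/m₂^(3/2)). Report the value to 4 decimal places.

-0.9658

x̄ = (2 + 3 + 12 - 16 + 6) / 5 = 1.4000
deviations (xᵢ − x̄): 0.6000, 1.6000, 10.6000, -17.4000, 4.6000
Σ(xᵢ − x̄)² = 439.2000 ⇒ m₂ = 439.2000/5 = 87.84000
Σ(xᵢ − x̄)³ = -3975.3600 ⇒ m₃ = -3975.3600/5 = -795.07200
m₂^(3/2) = 87.84000^(1.5) = 823.26280
g₁ = m₃ / m₂^(3/2) = -795.07200 / 823.26280 ≈ -0.9658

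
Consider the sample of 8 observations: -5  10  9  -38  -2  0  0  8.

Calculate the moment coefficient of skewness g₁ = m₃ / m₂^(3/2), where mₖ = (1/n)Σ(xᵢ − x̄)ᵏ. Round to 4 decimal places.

-1.7023

x̄ = (-5 + 10 + 9 - 38 - 2 + 0 + 0 + 8) / 8 = -2.2500
deviations (xᵢ − x̄): -2.7500, 12.2500, 11.2500, -35.7500, 0.2500, 2.2500, 2.2500, 10.2500
Σ(xᵢ − x̄)² = 1677.5000 ⇒ m₂ = 1677.5000/8 = 209.68750
Σ(xᵢ − x̄)³ = -41349.7500 ⇒ m₃ = -41349.7500/8 = -5168.71875
m₂^(3/2) = 209.68750^(1.5) = 3036.39881
g₁ = m₃ / m₂^(3/2) = -5168.71875 / 3036.39881 ≈ -1.7023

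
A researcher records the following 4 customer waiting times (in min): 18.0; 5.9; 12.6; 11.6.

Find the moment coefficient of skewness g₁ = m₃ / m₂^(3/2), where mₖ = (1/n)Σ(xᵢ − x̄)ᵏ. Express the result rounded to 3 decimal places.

x̄ = (18.0 + 5.9 + 12.6 + 11.6) / 4 = 12.0250
deviations (xᵢ − x̄): 5.9750, -6.1250, 0.5750, -0.4250
Σ(xᵢ − x̄)² = 73.7275 ⇒ m₂ = 73.7275/4 = 18.43187
Σ(xᵢ − x̄)³ = -16.3586 ⇒ m₃ = -16.3586/4 = -4.08966
m₂^(3/2) = 18.43187^(1.5) = 79.13239
g₁ = m₃ / m₂^(3/2) = -4.08966 / 79.13239 ≈ -0.052

-0.052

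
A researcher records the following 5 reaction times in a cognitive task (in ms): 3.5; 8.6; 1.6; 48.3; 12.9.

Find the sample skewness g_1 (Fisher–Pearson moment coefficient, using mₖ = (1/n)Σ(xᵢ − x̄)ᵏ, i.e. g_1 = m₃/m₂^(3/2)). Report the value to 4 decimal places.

x̄ = (3.5 + 8.6 + 1.6 + 48.3 + 12.9) / 5 = 14.9800
deviations (xᵢ − x̄): -11.4800, -6.3800, -13.3800, 33.3200, -2.0800
Σ(xᵢ − x̄)² = 1466.0680 ⇒ m₂ = 1466.0680/5 = 293.21360
Σ(xᵢ − x̄)³ = 32815.6171 ⇒ m₃ = 32815.6171/5 = 6563.12342
m₂^(3/2) = 293.21360^(1.5) = 5020.83750
g_1 = m₃ / m₂^(3/2) = 6563.12342 / 5020.83750 ≈ 1.3072

1.3072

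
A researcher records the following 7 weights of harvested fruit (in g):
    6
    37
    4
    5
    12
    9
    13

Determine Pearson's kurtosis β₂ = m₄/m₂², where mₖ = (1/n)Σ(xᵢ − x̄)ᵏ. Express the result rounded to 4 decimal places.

x̄ = 12.2857
Σ(xᵢ − x̄)² = 783.4286 ⇒ m₂ = 111.91837
Σ(xᵢ − x̄)⁴ = 382280.4315 ⇒ m₄ = 54611.49021
m₂² = 12525.72095
β₂ = m₄/m₂² = 54611.49021 / 12525.72095 ≈ 4.3599

4.3599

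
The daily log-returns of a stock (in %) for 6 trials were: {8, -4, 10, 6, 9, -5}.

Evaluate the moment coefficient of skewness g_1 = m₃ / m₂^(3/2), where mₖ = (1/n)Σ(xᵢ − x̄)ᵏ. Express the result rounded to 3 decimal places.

x̄ = (8 - 4 + 10 + 6 + 9 - 5) / 6 = 4.0000
deviations (xᵢ − x̄): 4.0000, -8.0000, 6.0000, 2.0000, 5.0000, -9.0000
Σ(xᵢ − x̄)² = 226.0000 ⇒ m₂ = 226.0000/6 = 37.66667
Σ(xᵢ − x̄)³ = -828.0000 ⇒ m₃ = -828.0000/6 = -138.00000
m₂^(3/2) = 37.66667^(1.5) = 231.17229
g_1 = m₃ / m₂^(3/2) = -138.00000 / 231.17229 ≈ -0.597

-0.597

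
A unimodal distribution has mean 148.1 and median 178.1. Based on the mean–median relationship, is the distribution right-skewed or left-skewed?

left-skewed

mean − median = 148.1 − 178.1 = -30.0
mean < median ⇒ the longer tail is on the left ⇒ left-skewed (negatively skewed).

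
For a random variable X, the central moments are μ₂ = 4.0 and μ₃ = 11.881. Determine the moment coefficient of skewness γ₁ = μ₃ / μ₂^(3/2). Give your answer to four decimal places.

1.4851

σ = √μ₂ = √4.0 = 2.00000
σ³ = μ₂^(3/2) = 8.00000
γ₁ = μ₃/σ³ = 11.881 / 8.00000 ≈ 1.4851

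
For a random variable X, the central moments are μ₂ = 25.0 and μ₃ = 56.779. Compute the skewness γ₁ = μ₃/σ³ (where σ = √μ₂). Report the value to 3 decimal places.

0.454

σ = √μ₂ = √25.0 = 5.00000
σ³ = μ₂^(3/2) = 125.00000
γ₁ = μ₃/σ³ = 56.779 / 125.00000 ≈ 0.454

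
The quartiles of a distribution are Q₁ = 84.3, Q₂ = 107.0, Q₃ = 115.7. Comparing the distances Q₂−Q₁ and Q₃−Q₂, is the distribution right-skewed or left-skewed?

Q₂ − Q₁ = 22.7;  Q₃ − Q₂ = 8.7
Q₂ − Q₁ > Q₃ − Q₂ ⇒ the lower half is more spread out ⇒ left-skewed.

left-skewed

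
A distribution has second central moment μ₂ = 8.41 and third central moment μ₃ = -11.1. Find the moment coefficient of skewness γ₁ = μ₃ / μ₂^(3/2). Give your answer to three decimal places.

σ = √μ₂ = √8.41 = 2.90000
σ³ = μ₂^(3/2) = 24.38900
γ₁ = μ₃/σ³ = -11.1 / 24.38900 ≈ -0.455

-0.455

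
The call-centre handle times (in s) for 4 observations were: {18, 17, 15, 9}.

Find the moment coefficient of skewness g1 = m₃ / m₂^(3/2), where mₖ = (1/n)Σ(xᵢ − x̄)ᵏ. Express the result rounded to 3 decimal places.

x̄ = (18 + 17 + 15 + 9) / 4 = 14.7500
deviations (xᵢ − x̄): 3.2500, 2.2500, 0.2500, -5.7500
Σ(xᵢ − x̄)² = 48.7500 ⇒ m₂ = 48.7500/4 = 12.18750
Σ(xᵢ − x̄)³ = -144.3750 ⇒ m₃ = -144.3750/4 = -36.09375
m₂^(3/2) = 12.18750^(1.5) = 42.54729
g1 = m₃ / m₂^(3/2) = -36.09375 / 42.54729 ≈ -0.848

-0.848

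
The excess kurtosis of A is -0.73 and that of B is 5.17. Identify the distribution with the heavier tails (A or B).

B

Higher excess kurtosis ⇒ heavier tails relative to the normal distribution.
-0.73 vs 5.17: the larger is 5.17, so B has heavier tails. (B is leptokurtic — heavier-than-normal tails; the other is platykurtic.)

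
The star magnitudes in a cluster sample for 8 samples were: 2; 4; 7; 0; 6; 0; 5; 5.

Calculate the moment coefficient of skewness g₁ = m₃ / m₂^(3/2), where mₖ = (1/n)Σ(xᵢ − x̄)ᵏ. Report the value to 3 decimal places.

-0.341

x̄ = (2 + 4 + 7 + 0 + 6 + 0 + 5 + 5) / 8 = 3.6250
deviations (xᵢ − x̄): -1.6250, 0.3750, 3.3750, -3.6250, 2.3750, -3.6250, 1.3750, 1.3750
Σ(xᵢ − x̄)² = 49.8750 ⇒ m₂ = 49.8750/8 = 6.23438
Σ(xᵢ − x̄)³ = -42.4688 ⇒ m₃ = -42.4688/8 = -5.30859
m₂^(3/2) = 6.23438^(1.5) = 15.56644
g₁ = m₃ / m₂^(3/2) = -5.30859 / 15.56644 ≈ -0.341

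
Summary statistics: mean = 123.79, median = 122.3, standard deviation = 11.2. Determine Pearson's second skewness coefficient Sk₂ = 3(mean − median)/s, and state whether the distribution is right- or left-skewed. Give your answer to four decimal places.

0.3991, right-skewed

Sk₂ = 3(123.79 − 122.3) / 11.2 = 3 × 1.4900 / 11.2
    = 4.4700 / 11.2 ≈ 0.3991
Sk₂ > 0 ⇒ mean > median ⇒ right-skewed (positive skew).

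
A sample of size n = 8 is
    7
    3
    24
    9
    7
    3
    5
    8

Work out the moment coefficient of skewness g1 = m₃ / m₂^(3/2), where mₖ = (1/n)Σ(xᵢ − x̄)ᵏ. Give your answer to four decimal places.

x̄ = (7 + 3 + 24 + 9 + 7 + 3 + 5 + 8) / 8 = 8.2500
deviations (xᵢ − x̄): -1.2500, -5.2500, 15.7500, 0.7500, -1.2500, -5.2500, -3.2500, -0.2500
Σ(xᵢ − x̄)² = 317.5000 ⇒ m₂ = 317.5000/8 = 39.68750
Σ(xᵢ − x̄)³ = 3579.7500 ⇒ m₃ = 3579.7500/8 = 447.46875
m₂^(3/2) = 39.68750^(1.5) = 250.02338
g1 = m₃ / m₂^(3/2) = 447.46875 / 250.02338 ≈ 1.7897

1.7897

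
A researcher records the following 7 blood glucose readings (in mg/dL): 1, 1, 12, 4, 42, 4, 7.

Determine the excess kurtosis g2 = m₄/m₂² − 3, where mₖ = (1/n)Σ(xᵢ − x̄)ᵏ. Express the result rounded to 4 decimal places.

1.5375

x̄ = 10.1429
Σ(xᵢ − x̄)² = 1270.8571 ⇒ m₂ = 181.55102
Σ(xᵢ − x̄)⁴ = 1046908.9096 ⇒ m₄ = 149558.41566
m₂² = 32960.77301
g2 = m₄/m₂² − 3 = 4.53747 − 3 ≈ 1.5375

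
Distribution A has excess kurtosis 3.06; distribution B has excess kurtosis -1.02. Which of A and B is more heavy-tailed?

Higher excess kurtosis ⇒ heavier tails relative to the normal distribution.
3.06 vs -1.02: the larger is 3.06, so A has heavier tails. (A is leptokurtic — heavier-than-normal tails; the other is platykurtic.)

A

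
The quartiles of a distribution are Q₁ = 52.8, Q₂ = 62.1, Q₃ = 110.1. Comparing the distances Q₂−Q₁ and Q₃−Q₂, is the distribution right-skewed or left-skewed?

Q₂ − Q₁ = 9.3;  Q₃ − Q₂ = 48.0
Q₃ − Q₂ > Q₂ − Q₁ ⇒ the upper half is more spread out ⇒ right-skewed.

right-skewed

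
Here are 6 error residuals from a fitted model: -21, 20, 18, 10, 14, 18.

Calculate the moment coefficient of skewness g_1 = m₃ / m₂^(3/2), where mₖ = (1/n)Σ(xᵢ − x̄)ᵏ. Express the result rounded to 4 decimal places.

-1.5873

x̄ = (-21 + 20 + 18 + 10 + 14 + 18) / 6 = 9.8333
deviations (xᵢ − x̄): -30.8333, 10.1667, 8.1667, 0.1667, 4.1667, 8.1667
Σ(xᵢ − x̄)² = 1204.8333 ⇒ m₂ = 1204.8333/6 = 200.80556
Σ(xᵢ − x̄)³ = -27100.5556 ⇒ m₃ = -27100.5556/6 = -4516.75926
m₂^(3/2) = 200.80556^(1.5) = 2845.53273
g_1 = m₃ / m₂^(3/2) = -4516.75926 / 2845.53273 ≈ -1.5873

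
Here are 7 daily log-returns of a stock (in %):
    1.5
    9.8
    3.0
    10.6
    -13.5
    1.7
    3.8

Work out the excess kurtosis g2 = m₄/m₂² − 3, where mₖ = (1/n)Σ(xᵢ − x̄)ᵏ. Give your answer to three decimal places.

0.500

x̄ = 2.4143
Σ(xᵢ − x̄)² = 378.4286 ⇒ m₂ = 54.06122
Σ(xᵢ − x̄)⁴ = 71613.0277 ⇒ m₄ = 10230.43253
m₂² = 2922.61599
g2 = m₄/m₂² − 3 = 3.50044 − 3 ≈ 0.500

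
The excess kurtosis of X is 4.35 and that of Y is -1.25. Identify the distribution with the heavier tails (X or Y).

Higher excess kurtosis ⇒ heavier tails relative to the normal distribution.
4.35 vs -1.25: the larger is 4.35, so X has heavier tails. (X is leptokurtic — heavier-than-normal tails; the other is platykurtic.)

X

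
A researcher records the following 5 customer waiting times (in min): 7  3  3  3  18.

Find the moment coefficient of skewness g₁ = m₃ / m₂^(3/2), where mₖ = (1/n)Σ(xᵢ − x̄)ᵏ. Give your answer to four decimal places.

1.2646

x̄ = (7 + 3 + 3 + 3 + 18) / 5 = 6.8000
deviations (xᵢ − x̄): 0.2000, -3.8000, -3.8000, -3.8000, 11.2000
Σ(xᵢ − x̄)² = 168.8000 ⇒ m₂ = 168.8000/5 = 33.76000
Σ(xᵢ − x̄)³ = 1240.3200 ⇒ m₃ = 1240.3200/5 = 248.06400
m₂^(3/2) = 33.76000^(1.5) = 196.15693
g₁ = m₃ / m₂^(3/2) = 248.06400 / 196.15693 ≈ 1.2646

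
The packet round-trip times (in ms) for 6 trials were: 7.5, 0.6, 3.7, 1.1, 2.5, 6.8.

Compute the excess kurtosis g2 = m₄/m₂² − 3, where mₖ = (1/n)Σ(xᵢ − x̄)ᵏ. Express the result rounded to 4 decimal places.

-1.4900

x̄ = 3.7000
Σ(xᵢ − x̄)² = 41.8600 ⇒ m₂ = 6.97667
Σ(xᵢ − x̄)⁴ = 440.9890 ⇒ m₄ = 73.49817
m₂² = 48.67388
g2 = m₄/m₂² − 3 = 1.51001 − 3 ≈ -1.4900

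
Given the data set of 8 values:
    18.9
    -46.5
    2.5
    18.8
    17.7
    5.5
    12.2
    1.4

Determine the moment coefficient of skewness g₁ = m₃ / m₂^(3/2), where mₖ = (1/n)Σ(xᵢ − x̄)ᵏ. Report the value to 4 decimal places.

-1.7847

x̄ = (18.9 - 46.5 + 2.5 + 18.8 + 17.7 + 5.5 + 12.2 + 1.4) / 8 = 3.8125
deviations (xᵢ − x̄): 15.0875, -50.3125, -1.3125, 14.9875, 13.8875, 1.6875, 8.3875, -2.4125
Σ(xᵢ − x̄)² = 3257.2087 ⇒ m₂ = 3257.2087/8 = 407.15109
Σ(xᵢ − x̄)³ = -117300.5063 ⇒ m₃ = -117300.5063/8 = -14662.56329
m₂^(3/2) = 407.15109^(1.5) = 8215.48881
g₁ = m₃ / m₂^(3/2) = -14662.56329 / 8215.48881 ≈ -1.7847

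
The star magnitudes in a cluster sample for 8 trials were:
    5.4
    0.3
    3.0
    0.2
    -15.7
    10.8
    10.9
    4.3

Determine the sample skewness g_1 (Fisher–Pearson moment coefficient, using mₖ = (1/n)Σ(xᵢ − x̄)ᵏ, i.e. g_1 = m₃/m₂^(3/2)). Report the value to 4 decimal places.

-1.2180

x̄ = (5.4 + 0.3 + 3.0 + 0.2 - 15.7 + 10.8 + 10.9 + 4.3) / 8 = 2.4000
deviations (xᵢ − x̄): 3.0000, -2.1000, 0.6000, -2.2000, -18.1000, 8.4000, 8.5000, 1.9000
Σ(xᵢ − x̄)² = 492.6400 ⇒ m₂ = 492.6400/8 = 61.58000
Σ(xᵢ − x̄)³ = -4708.7460 ⇒ m₃ = -4708.7460/8 = -588.59325
m₂^(3/2) = 61.58000^(1.5) = 483.23627
g_1 = m₃ / m₂^(3/2) = -588.59325 / 483.23627 ≈ -1.2180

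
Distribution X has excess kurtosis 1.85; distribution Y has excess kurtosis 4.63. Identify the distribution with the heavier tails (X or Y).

Higher excess kurtosis ⇒ heavier tails relative to the normal distribution.
1.85 vs 4.63: the larger is 4.63, so Y has heavier tails.

Y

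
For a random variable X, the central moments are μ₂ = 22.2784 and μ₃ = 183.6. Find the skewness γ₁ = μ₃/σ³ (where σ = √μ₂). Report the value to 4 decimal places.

1.7460

σ = √μ₂ = √22.2784 = 4.72000
σ³ = μ₂^(3/2) = 105.15405
γ₁ = μ₃/σ³ = 183.6 / 105.15405 ≈ 1.7460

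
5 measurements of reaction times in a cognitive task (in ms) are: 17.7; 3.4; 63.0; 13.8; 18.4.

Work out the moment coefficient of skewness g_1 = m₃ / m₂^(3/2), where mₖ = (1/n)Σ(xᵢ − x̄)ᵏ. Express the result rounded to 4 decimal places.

x̄ = (17.7 + 3.4 + 63.0 + 13.8 + 18.4) / 5 = 23.2600
deviations (xᵢ − x̄): -5.5600, -19.8600, 39.7400, -9.4600, -4.8600
Σ(xᵢ − x̄)² = 2117.7120 ⇒ m₂ = 2117.7120/5 = 423.54240
Σ(xᵢ − x̄)³ = 53793.6598 ⇒ m₃ = 53793.6598/5 = 10758.73195
m₂^(3/2) = 423.54240^(1.5) = 8716.56433
g_1 = m₃ / m₂^(3/2) = 10758.73195 / 8716.56433 ≈ 1.2343

1.2343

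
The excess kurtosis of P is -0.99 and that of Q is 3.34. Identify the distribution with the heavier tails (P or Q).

Higher excess kurtosis ⇒ heavier tails relative to the normal distribution.
-0.99 vs 3.34: the larger is 3.34, so Q has heavier tails. (Q is leptokurtic — heavier-than-normal tails; the other is platykurtic.)

Q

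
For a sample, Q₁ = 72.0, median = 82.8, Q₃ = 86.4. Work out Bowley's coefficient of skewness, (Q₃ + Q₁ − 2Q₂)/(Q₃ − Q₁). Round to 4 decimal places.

numerator: Q₃ + Q₁ − 2Q₂ = 86.4 + 72.0 − 2×82.8 = -7.2000
denominator: Q₃ − Q₁ = 86.4 − 72.0 = 14.4000
Bowley skewness = -7.2000 / 14.4000 ≈ -0.5000

-0.5000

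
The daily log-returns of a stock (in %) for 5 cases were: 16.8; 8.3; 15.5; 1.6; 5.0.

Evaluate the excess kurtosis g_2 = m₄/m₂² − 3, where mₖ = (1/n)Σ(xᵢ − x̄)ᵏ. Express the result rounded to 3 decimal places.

-1.594

x̄ = 9.4400
Σ(xᵢ − x̄)² = 173.3720 ⇒ m₂ = 34.67440
Σ(xᵢ − x̄)⁴ = 8451.3033 ⇒ m₄ = 1690.26067
m₂² = 1202.31402
g_2 = m₄/m₂² − 3 = 1.40584 − 3 ≈ -1.594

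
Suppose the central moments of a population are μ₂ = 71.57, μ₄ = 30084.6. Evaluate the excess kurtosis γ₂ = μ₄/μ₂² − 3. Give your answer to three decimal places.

μ₂² = 71.57² = 5122.26490
μ₄/μ₂² = 30084.6 / 5122.26490 = 5.87330
γ₂ = 5.87330 − 3 ≈ 2.873

2.873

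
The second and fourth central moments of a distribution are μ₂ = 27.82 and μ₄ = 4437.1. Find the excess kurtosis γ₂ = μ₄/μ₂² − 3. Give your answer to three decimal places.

μ₂² = 27.82² = 773.95240
μ₄/μ₂² = 4437.1 / 773.95240 = 5.73304
γ₂ = 5.73304 − 3 ≈ 2.733

2.733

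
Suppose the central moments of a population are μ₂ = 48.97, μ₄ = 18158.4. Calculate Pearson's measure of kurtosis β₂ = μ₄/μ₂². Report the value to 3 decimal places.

7.572

μ₂² = 48.97² = 2398.06090
μ₄/μ₂² = 18158.4 / 2398.06090 = 7.57212
β₂ ≈ 7.572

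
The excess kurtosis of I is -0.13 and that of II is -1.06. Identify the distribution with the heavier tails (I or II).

Higher excess kurtosis ⇒ heavier tails relative to the normal distribution.
-0.13 vs -1.06: the larger is -0.13, so I has heavier tails.

I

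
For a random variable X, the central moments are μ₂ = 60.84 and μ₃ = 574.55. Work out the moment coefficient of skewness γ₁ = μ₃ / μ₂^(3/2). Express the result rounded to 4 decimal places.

1.2107

σ = √μ₂ = √60.84 = 7.80000
σ³ = μ₂^(3/2) = 474.55200
γ₁ = μ₃/σ³ = 574.55 / 474.55200 ≈ 1.2107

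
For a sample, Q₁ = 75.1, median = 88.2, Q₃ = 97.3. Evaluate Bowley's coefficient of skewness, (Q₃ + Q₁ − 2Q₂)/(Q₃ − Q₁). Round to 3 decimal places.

-0.180

numerator: Q₃ + Q₁ − 2Q₂ = 97.3 + 75.1 − 2×88.2 = -4.0000
denominator: Q₃ − Q₁ = 97.3 − 75.1 = 22.2000
Bowley skewness = -4.0000 / 22.2000 ≈ -0.180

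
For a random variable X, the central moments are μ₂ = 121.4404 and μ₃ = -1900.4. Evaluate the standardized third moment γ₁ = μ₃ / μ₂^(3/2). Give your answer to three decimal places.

σ = √μ₂ = √121.4404 = 11.02000
σ³ = μ₂^(3/2) = 1338.27321
γ₁ = μ₃/σ³ = -1900.4 / 1338.27321 ≈ -1.420

-1.420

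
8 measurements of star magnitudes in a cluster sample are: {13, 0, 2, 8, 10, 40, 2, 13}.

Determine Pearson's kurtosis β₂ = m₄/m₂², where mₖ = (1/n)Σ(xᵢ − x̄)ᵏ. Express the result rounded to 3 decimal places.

4.510

x̄ = 11.0000
Σ(xᵢ − x̄)² = 1142.0000 ⇒ m₂ = 142.75000
Σ(xᵢ − x̄)⁴ = 735158.0000 ⇒ m₄ = 91894.75000
m₂² = 20377.56250
β₂ = m₄/m₂² = 91894.75000 / 20377.56250 ≈ 4.510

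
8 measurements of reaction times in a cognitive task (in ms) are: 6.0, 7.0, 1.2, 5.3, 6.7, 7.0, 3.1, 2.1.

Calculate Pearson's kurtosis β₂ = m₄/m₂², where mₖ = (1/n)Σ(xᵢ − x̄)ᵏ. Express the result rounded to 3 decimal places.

1.605

x̄ = 4.8000
Σ(xᵢ − x̄)² = 38.1200 ⇒ m₂ = 4.76500
Σ(xᵢ − x̄)⁴ = 291.4772 ⇒ m₄ = 36.43465
m₂² = 22.70523
β₂ = m₄/m₂² = 36.43465 / 22.70523 ≈ 1.605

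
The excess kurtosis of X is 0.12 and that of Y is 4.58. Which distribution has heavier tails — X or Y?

Y

Higher excess kurtosis ⇒ heavier tails relative to the normal distribution.
0.12 vs 4.58: the larger is 4.58, so Y has heavier tails.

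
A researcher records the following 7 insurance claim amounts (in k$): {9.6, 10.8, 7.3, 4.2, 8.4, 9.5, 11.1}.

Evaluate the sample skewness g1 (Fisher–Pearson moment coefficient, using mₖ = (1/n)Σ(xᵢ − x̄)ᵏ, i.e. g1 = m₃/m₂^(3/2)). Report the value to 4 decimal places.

x̄ = (9.6 + 10.8 + 7.3 + 4.2 + 8.4 + 9.5 + 11.1) / 7 = 8.7000
deviations (xᵢ − x̄): 0.9000, 2.1000, -1.4000, -4.5000, -0.3000, 0.8000, 2.4000
Σ(xᵢ − x̄)² = 33.9200 ⇒ m₂ = 33.9200/7 = 4.84571
Σ(xᵢ − x̄)³ = -69.5700 ⇒ m₃ = -69.5700/7 = -9.93857
m₂^(3/2) = 4.84571^(1.5) = 10.66686
g1 = m₃ / m₂^(3/2) = -9.93857 / 10.66686 ≈ -0.9317

-0.9317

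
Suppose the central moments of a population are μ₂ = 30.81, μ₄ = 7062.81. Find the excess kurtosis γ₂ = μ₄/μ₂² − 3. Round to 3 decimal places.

4.440

μ₂² = 30.81² = 949.25610
μ₄/μ₂² = 7062.81 / 949.25610 = 7.44036
γ₂ = 7.44036 − 3 ≈ 4.440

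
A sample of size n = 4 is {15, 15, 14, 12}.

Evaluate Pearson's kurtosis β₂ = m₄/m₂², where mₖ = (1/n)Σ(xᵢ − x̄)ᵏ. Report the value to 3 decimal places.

2.000

x̄ = 14.0000
Σ(xᵢ − x̄)² = 6.0000 ⇒ m₂ = 1.50000
Σ(xᵢ − x̄)⁴ = 18.0000 ⇒ m₄ = 4.50000
m₂² = 2.25000
β₂ = m₄/m₂² = 4.50000 / 2.25000 ≈ 2.000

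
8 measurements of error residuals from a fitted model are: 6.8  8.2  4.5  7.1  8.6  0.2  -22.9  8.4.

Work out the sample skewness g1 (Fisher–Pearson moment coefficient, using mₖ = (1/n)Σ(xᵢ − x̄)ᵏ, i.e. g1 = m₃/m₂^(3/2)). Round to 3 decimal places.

x̄ = (6.8 + 8.2 + 4.5 + 7.1 + 8.6 + 0.2 - 22.9 + 8.4) / 8 = 2.6125
deviations (xᵢ − x̄): 4.1875, 5.5875, 1.8875, 4.4875, 5.9875, -2.4125, -25.5125, 5.7875
Σ(xᵢ − x̄)² = 798.5088 ⇒ m₂ = 798.5088/8 = 99.81359
Σ(xᵢ − x̄)³ = -15866.3431 ⇒ m₃ = -15866.3431/8 = -1983.29289
m₂^(3/2) = 99.81359^(1.5) = 997.20521
g1 = m₃ / m₂^(3/2) = -1983.29289 / 997.20521 ≈ -1.989

-1.989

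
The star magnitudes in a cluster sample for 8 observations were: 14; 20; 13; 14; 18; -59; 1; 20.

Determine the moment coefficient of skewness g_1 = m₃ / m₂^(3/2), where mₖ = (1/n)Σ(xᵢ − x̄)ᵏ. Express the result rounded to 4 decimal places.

-2.0517

x̄ = (14 + 20 + 13 + 14 + 18 - 59 + 1 + 20) / 8 = 5.1250
deviations (xᵢ − x̄): 8.8750, 14.8750, 7.8750, 8.8750, 12.8750, -64.1250, -4.1250, 14.8750
Σ(xᵢ − x̄)² = 4956.8750 ⇒ m₂ = 4956.8750/8 = 619.60938
Σ(xᵢ − x̄)³ = -253149.8438 ⇒ m₃ = -253149.8438/8 = -31643.73047
m₂^(3/2) = 619.60938^(1.5) = 15423.28807
g_1 = m₃ / m₂^(3/2) = -31643.73047 / 15423.28807 ≈ -2.0517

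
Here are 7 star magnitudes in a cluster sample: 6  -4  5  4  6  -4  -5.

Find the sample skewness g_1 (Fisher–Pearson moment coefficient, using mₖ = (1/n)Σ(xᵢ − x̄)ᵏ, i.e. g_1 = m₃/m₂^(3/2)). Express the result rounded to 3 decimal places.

-0.252

x̄ = (6 - 4 + 5 + 4 + 6 - 4 - 5) / 7 = 1.1429
deviations (xᵢ − x̄): 4.8571, -5.1429, 3.8571, 2.8571, 4.8571, -5.1429, -6.1429
Σ(xᵢ − x̄)² = 160.8571 ⇒ m₂ = 160.8571/7 = 22.97959
Σ(xᵢ − x̄)³ = -193.9592 ⇒ m₃ = -193.9592/7 = -27.70845
m₂^(3/2) = 22.97959^(1.5) = 110.15735
g_1 = m₃ / m₂^(3/2) = -27.70845 / 110.15735 ≈ -0.252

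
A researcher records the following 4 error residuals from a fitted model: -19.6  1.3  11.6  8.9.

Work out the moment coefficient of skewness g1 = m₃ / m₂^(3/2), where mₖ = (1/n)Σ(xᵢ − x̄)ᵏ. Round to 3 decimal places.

-0.854

x̄ = (-19.6 + 1.3 + 11.6 + 8.9) / 4 = 0.5500
deviations (xᵢ − x̄): -20.1500, 0.7500, 11.0500, 8.3500
Σ(xᵢ − x̄)² = 598.4100 ⇒ m₂ = 598.4100/4 = 149.60250
Σ(xᵢ − x̄)³ = -6249.5160 ⇒ m₃ = -6249.5160/4 = -1562.37900
m₂^(3/2) = 149.60250^(1.5) = 1829.81961
g1 = m₃ / m₂^(3/2) = -1562.37900 / 1829.81961 ≈ -0.854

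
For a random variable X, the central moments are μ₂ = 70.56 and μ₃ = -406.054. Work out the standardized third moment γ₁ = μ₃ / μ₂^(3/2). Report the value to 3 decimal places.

-0.685

σ = √μ₂ = √70.56 = 8.40000
σ³ = μ₂^(3/2) = 592.70400
γ₁ = μ₃/σ³ = -406.054 / 592.70400 ≈ -0.685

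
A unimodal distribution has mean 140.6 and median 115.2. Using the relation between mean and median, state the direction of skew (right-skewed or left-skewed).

right-skewed

mean − median = 140.6 − 115.2 = 25.4
mean > median ⇒ the longer tail is on the right ⇒ right-skewed (positively skewed).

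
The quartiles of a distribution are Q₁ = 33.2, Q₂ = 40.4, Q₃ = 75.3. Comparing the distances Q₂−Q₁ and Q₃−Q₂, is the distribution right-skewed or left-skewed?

right-skewed

Q₂ − Q₁ = 7.2;  Q₃ − Q₂ = 34.9
Q₃ − Q₂ > Q₂ − Q₁ ⇒ the upper half is more spread out ⇒ right-skewed.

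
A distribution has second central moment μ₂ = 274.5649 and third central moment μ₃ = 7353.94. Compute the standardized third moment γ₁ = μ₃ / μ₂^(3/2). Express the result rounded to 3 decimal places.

σ = √μ₂ = √274.5649 = 16.57000
σ³ = μ₂^(3/2) = 4549.54039
γ₁ = μ₃/σ³ = 7353.94 / 4549.54039 ≈ 1.616

1.616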